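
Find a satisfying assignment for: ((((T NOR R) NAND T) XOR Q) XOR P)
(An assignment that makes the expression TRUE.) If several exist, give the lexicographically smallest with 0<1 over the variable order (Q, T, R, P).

Q=0, T=0, R=0, P=0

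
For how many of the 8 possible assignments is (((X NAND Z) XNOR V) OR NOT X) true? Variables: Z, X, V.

Satisfying assignments: (0,0,0), (0,0,1), (0,1,1), (1,0,0), (1,0,1), (1,1,0)
Count: 6 out of 8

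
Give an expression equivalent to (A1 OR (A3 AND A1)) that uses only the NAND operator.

((A1 NAND A1) NAND (((A3 NAND A1) NAND (A3 NAND A1)) NAND ((A3 NAND A1) NAND (A3 NAND A1))))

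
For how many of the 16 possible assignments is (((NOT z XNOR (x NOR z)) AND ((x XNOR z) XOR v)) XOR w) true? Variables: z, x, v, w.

Satisfying assignments: (0,0,0,0), (0,0,1,1), (0,1,0,1), (0,1,1,1), (1,0,0,1), (1,0,1,0), (1,1,0,0), (1,1,1,1)
Count: 8 out of 16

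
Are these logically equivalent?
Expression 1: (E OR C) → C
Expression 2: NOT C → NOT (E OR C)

Yes, Contrapositive is always equivalent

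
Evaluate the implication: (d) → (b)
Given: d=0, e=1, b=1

Antecedent (d) = 0; consequent (b) = 1.
0 → 1 = 1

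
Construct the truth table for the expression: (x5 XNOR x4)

x4 | x5 | Output
----------------
0 | 0 | 1
0 | 1 | 0
1 | 0 | 0
1 | 1 | 1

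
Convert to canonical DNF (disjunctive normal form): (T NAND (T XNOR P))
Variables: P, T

(NOT P AND NOT T) OR (NOT P AND T) OR (P AND NOT T)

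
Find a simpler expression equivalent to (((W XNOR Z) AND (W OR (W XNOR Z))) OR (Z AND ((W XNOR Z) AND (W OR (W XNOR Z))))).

By absorption (E OR (E AND v) = E) then absorption (E AND (E OR v) = E):
= (W XNOR Z)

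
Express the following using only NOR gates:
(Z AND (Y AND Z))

((Z NOR Z) NOR (((Y NOR Y) NOR (Z NOR Z)) NOR ((Y NOR Y) NOR (Z NOR Z))))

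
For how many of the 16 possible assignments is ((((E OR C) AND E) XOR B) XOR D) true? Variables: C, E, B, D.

Satisfying assignments: (0,0,0,1), (0,0,1,0), (0,1,0,0), (0,1,1,1), (1,0,0,1), (1,0,1,0), (1,1,0,0), (1,1,1,1)
Count: 8 out of 16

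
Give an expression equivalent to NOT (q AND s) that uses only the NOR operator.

(((q NOR q) NOR (s NOR s)) NOR ((q NOR q) NOR (s NOR s)))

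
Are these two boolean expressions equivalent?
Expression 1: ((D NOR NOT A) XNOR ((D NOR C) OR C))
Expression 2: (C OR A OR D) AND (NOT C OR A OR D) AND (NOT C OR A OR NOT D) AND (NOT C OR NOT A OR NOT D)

Yes, they are equivalent — the two output columns agree on all 8 assignments:
C | A | D | Expression 1 | Expression 2
---------------------------------------
0 | 0 | 0 | 0 | 0
0 | 0 | 1 | 1 | 1
0 | 1 | 0 | 1 | 1
0 | 1 | 1 | 1 | 1
1 | 0 | 0 | 0 | 0
1 | 0 | 1 | 0 | 0
1 | 1 | 0 | 1 | 1
1 | 1 | 1 | 0 | 0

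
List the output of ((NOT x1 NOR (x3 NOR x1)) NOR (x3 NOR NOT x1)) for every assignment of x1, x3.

x1 | x3 | Output
----------------
0 | 0 | 1
0 | 1 | 1
1 | 0 | 0
1 | 1 | 0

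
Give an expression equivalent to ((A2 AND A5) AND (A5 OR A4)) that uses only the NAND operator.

((((A2 NAND A5) NAND (A2 NAND A5)) NAND ((A5 NAND A5) NAND (A4 NAND A4))) NAND (((A2 NAND A5) NAND (A2 NAND A5)) NAND ((A5 NAND A5) NAND (A4 NAND A4))))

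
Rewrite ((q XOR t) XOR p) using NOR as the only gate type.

((((((((q NOR t) NOR (q NOR t)) NOR ((q NOR t) NOR (q NOR t))) NOR ((((q NOR q) NOR (t NOR t)) NOR ((q NOR q) NOR (t NOR t))) NOR (((q NOR q) NOR (t NOR t)) NOR ((q NOR q) NOR (t NOR t))))) NOR p) NOR (((((q NOR t) NOR (q NOR t)) NOR ((q NOR t) NOR (q NOR t))) NOR ((((q NOR q) NOR (t NOR t)) NOR ((q NOR q) NOR (t NOR t))) NOR (((q NOR q) NOR (t NOR t)) NOR ((q NOR q) NOR (t NOR t))))) NOR p)) NOR ((((((q NOR t) NOR (q NOR t)) NOR ((q NOR t) NOR (q NOR t))) NOR ((((q NOR q) NOR (t NOR t)) NOR ((q NOR q) NOR (t NOR t))) NOR (((q NOR q) NOR (t NOR t)) NOR ((q NOR q) NOR (t NOR t))))) NOR p) NOR (((((q NOR t) NOR (q NOR t)) NOR ((q NOR t) NOR (q NOR t))) NOR ((((q NOR q) NOR (t NOR t)) NOR ((q NOR q) NOR (t NOR t))) NOR (((q NOR q) NOR (t NOR t)) NOR ((q NOR q) NOR (t NOR t))))) NOR p))) NOR ((((((((q NOR t) NOR (q NOR t)) NOR ((q NOR t) NOR (q NOR t))) NOR ((((q NOR q) NOR (t NOR t)) NOR ((q NOR q) NOR (t NOR t))) NOR (((q NOR q) NOR (t NOR t)) NOR ((q NOR q) NOR (t NOR t))))) NOR ((((q NOR t) NOR (q NOR t)) NOR ((q NOR t) NOR (q NOR t))) NOR ((((q NOR q) NOR (t NOR t)) NOR ((q NOR q) NOR (t NOR t))) NOR (((q NOR q) NOR (t NOR t)) NOR ((q NOR q) NOR (t NOR t)))))) NOR (p NOR p)) NOR ((((((q NOR t) NOR (q NOR t)) NOR ((q NOR t) NOR (q NOR t))) NOR ((((q NOR q) NOR (t NOR t)) NOR ((q NOR q) NOR (t NOR t))) NOR (((q NOR q) NOR (t NOR t)) NOR ((q NOR q) NOR (t NOR t))))) NOR ((((q NOR t) NOR (q NOR t)) NOR ((q NOR t) NOR (q NOR t))) NOR ((((q NOR q) NOR (t NOR t)) NOR ((q NOR q) NOR (t NOR t))) NOR (((q NOR q) NOR (t NOR t)) NOR ((q NOR q) NOR (t NOR t)))))) NOR (p NOR p))) NOR (((((((q NOR t) NOR (q NOR t)) NOR ((q NOR t) NOR (q NOR t))) NOR ((((q NOR q) NOR (t NOR t)) NOR ((q NOR q) NOR (t NOR t))) NOR (((q NOR q) NOR (t NOR t)) NOR ((q NOR q) NOR (t NOR t))))) NOR ((((q NOR t) NOR (q NOR t)) NOR ((q NOR t) NOR (q NOR t))) NOR ((((q NOR q) NOR (t NOR t)) NOR ((q NOR q) NOR (t NOR t))) NOR (((q NOR q) NOR (t NOR t)) NOR ((q NOR q) NOR (t NOR t)))))) NOR (p NOR p)) NOR ((((((q NOR t) NOR (q NOR t)) NOR ((q NOR t) NOR (q NOR t))) NOR ((((q NOR q) NOR (t NOR t)) NOR ((q NOR q) NOR (t NOR t))) NOR (((q NOR q) NOR (t NOR t)) NOR ((q NOR q) NOR (t NOR t))))) NOR ((((q NOR t) NOR (q NOR t)) NOR ((q NOR t) NOR (q NOR t))) NOR ((((q NOR q) NOR (t NOR t)) NOR ((q NOR q) NOR (t NOR t))) NOR (((q NOR q) NOR (t NOR t)) NOR ((q NOR q) NOR (t NOR t)))))) NOR (p NOR p)))))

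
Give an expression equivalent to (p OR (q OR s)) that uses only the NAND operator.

((p NAND p) NAND (((q NAND q) NAND (s NAND s)) NAND ((q NAND q) NAND (s NAND s))))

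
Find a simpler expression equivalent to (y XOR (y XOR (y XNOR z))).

By XOR self-cancellation ((E XOR v) XOR v = E):
= (y XNOR z)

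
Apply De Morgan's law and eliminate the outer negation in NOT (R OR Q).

NOT R AND NOT Q
De Morgan's: NOT(OR of terms) = AND of negations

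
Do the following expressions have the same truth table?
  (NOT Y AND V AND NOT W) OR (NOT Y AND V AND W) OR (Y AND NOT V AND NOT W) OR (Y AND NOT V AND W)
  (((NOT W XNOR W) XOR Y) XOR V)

Yes, they are equivalent — the two output columns agree on all 8 assignments:
Y | V | W | Expression 1 | Expression 2
---------------------------------------
0 | 0 | 0 | 0 | 0
0 | 0 | 1 | 0 | 0
0 | 1 | 0 | 1 | 1
0 | 1 | 1 | 1 | 1
1 | 0 | 0 | 1 | 1
1 | 0 | 1 | 1 | 1
1 | 1 | 0 | 0 | 0
1 | 1 | 1 | 0 | 0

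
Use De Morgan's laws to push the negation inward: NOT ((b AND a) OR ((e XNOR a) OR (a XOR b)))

NOT (b AND a) AND NOT ((e XNOR a) OR (a XOR b))
De Morgan's: NOT(OR of terms) = AND of negations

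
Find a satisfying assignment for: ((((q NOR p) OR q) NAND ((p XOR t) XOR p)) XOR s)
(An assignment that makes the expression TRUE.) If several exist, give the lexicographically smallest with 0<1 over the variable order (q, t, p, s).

q=0, t=0, p=0, s=0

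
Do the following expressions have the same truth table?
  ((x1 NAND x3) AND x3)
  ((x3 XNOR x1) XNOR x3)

No. Counterexample: with x3=0, x1=1, Expression 1 = 0 but Expression 2 = 1.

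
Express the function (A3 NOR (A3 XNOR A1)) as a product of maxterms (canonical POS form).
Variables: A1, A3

ΠM(0, 1, 3) = (A1 OR A3) AND (A1 OR NOT A3) AND (NOT A1 OR NOT A3)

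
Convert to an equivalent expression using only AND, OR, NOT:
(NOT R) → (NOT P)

R OR (NOT P)
(Implication elimination: A → B = NOT A OR B)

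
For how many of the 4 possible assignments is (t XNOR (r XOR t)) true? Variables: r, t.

Satisfying assignments: (0,0), (0,1)
Count: 2 out of 4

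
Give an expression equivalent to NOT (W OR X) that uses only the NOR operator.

(((W NOR X) NOR (W NOR X)) NOR ((W NOR X) NOR (W NOR X)))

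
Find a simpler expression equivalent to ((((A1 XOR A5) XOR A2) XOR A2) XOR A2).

By XOR self-cancellation ((E XOR v) XOR v = E):
= ((A1 XOR A5) XOR A2)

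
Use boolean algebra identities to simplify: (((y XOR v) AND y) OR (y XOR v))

By absorption (E OR (E AND v) = E):
= (y XOR v)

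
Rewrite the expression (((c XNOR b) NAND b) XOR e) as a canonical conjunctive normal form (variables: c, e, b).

(c OR NOT e OR b) AND (c OR NOT e OR NOT b) AND (NOT c OR e OR NOT b) AND (NOT c OR NOT e OR b)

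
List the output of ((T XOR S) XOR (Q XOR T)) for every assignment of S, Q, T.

S | Q | T | Output
------------------
0 | 0 | 0 | 0
0 | 0 | 1 | 0
0 | 1 | 0 | 1
0 | 1 | 1 | 1
1 | 0 | 0 | 1
1 | 0 | 1 | 1
1 | 1 | 0 | 0
1 | 1 | 1 | 0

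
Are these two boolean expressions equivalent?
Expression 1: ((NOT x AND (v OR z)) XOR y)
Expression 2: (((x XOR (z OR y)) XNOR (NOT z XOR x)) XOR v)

No. Counterexample: with x=0, y=0, z=1, v=0, Expression 1 = 1 but Expression 2 = 0.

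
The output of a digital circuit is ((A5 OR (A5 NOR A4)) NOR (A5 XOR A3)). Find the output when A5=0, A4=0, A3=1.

Substituting: ((0 OR (0 NOR 0)) NOR (0 XOR 1))
= 0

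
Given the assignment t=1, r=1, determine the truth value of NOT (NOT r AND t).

Substituting: NOT (NOT 1 AND 1)
= 1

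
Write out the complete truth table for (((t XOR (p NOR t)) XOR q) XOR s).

p | q | s | t | Output
----------------------
0 | 0 | 0 | 0 | 1
0 | 0 | 0 | 1 | 1
0 | 0 | 1 | 0 | 0
0 | 0 | 1 | 1 | 0
0 | 1 | 0 | 0 | 0
0 | 1 | 0 | 1 | 0
0 | 1 | 1 | 0 | 1
0 | 1 | 1 | 1 | 1
1 | 0 | 0 | 0 | 0
1 | 0 | 0 | 1 | 1
1 | 0 | 1 | 0 | 1
1 | 0 | 1 | 1 | 0
1 | 1 | 0 | 0 | 1
1 | 1 | 0 | 1 | 0
1 | 1 | 1 | 0 | 0
1 | 1 | 1 | 1 | 1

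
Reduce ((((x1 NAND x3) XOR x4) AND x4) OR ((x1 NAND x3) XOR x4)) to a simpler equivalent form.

By absorption (E OR (E AND v) = E):
= ((x1 NAND x3) XOR x4)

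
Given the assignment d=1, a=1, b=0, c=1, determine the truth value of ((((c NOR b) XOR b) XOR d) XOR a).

Substituting: ((((1 NOR 0) XOR 0) XOR 1) XOR 1)
= 0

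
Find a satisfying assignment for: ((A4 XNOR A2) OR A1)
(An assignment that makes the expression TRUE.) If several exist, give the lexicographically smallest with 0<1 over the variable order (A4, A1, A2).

A4=0, A1=0, A2=0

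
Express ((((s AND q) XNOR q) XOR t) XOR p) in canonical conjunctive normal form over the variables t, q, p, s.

(t OR q OR NOT p OR s) AND (t OR q OR NOT p OR NOT s) AND (t OR NOT q OR p OR s) AND (t OR NOT q OR NOT p OR NOT s) AND (NOT t OR q OR p OR s) AND (NOT t OR q OR p OR NOT s) AND (NOT t OR NOT q OR p OR NOT s) AND (NOT t OR NOT q OR NOT p OR s)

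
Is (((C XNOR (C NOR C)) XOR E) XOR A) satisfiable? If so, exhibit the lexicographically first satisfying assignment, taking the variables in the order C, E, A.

C=0, E=0, A=1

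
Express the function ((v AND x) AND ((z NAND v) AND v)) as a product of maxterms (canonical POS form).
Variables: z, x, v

ΠM(0, 1, 2, 4, 5, 6, 7) = (z OR x OR v) AND (z OR x OR NOT v) AND (z OR NOT x OR v) AND (NOT z OR x OR v) AND (NOT z OR x OR NOT v) AND (NOT z OR NOT x OR v) AND (NOT z OR NOT x OR NOT v)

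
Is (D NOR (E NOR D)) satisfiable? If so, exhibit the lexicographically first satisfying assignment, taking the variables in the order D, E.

D=0, E=1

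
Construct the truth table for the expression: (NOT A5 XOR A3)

A3 | A5 | Output
----------------
0 | 0 | 1
0 | 1 | 0
1 | 0 | 0
1 | 1 | 1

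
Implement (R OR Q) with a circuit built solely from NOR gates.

((R NOR Q) NOR (R NOR Q))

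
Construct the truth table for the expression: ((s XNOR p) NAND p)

p | s | Output
--------------
0 | 0 | 1
0 | 1 | 1
1 | 0 | 1
1 | 1 | 0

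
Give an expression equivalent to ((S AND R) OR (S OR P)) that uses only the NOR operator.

((((S NOR S) NOR (R NOR R)) NOR ((S NOR P) NOR (S NOR P))) NOR (((S NOR S) NOR (R NOR R)) NOR ((S NOR P) NOR (S NOR P))))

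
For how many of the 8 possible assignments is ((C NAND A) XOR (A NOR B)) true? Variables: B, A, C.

Satisfying assignments: (0,1,0), (1,0,0), (1,0,1), (1,1,0)
Count: 4 out of 8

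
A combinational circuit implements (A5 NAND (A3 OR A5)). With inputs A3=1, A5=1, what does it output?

Substituting: (1 NAND (1 OR 1))
= 0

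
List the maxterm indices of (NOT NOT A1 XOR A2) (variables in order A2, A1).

ΠM(0, 3) = (A2 OR A1) AND (NOT A2 OR NOT A1)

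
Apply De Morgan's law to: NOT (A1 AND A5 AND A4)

NOT A1 OR NOT A5 OR NOT A4
De Morgan's: NOT(AND of terms) = OR of negations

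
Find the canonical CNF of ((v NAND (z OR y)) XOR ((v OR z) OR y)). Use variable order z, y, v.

(z OR y OR NOT v) AND (z OR NOT y OR v) AND (NOT z OR y OR v) AND (NOT z OR NOT y OR v)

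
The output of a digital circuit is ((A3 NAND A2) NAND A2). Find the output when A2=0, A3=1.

Substituting: ((1 NAND 0) NAND 0)
= 1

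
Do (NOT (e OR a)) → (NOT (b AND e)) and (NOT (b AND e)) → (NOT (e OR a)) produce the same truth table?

No, Converse is not equivalent to original (counterexample: b=0, e=0, a=1)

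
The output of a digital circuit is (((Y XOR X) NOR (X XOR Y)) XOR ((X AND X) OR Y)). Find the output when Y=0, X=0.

Substituting: (((0 XOR 0) NOR (0 XOR 0)) XOR ((0 AND 0) OR 0))
= 1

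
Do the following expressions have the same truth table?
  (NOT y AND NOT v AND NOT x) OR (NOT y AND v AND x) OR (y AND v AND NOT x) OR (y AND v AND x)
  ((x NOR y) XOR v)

Yes, they are equivalent — the two output columns agree on all 8 assignments:
y | v | x | Expression 1 | Expression 2
---------------------------------------
0 | 0 | 0 | 1 | 1
0 | 0 | 1 | 0 | 0
0 | 1 | 0 | 0 | 0
0 | 1 | 1 | 1 | 1
1 | 0 | 0 | 0 | 0
1 | 0 | 1 | 0 | 0
1 | 1 | 0 | 1 | 1
1 | 1 | 1 | 1 | 1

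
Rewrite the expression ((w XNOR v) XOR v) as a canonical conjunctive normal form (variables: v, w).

(v OR NOT w) AND (NOT v OR NOT w)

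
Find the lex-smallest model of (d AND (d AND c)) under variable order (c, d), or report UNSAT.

c=1, d=1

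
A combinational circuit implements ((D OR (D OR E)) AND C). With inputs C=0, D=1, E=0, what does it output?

Substituting: ((1 OR (1 OR 0)) AND 0)
= 0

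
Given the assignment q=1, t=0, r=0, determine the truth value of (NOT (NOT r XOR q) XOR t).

Substituting: (NOT (NOT 0 XOR 1) XOR 0)
= 1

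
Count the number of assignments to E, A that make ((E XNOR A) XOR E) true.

Satisfying assignments: (0,0), (1,0)
Count: 2 out of 4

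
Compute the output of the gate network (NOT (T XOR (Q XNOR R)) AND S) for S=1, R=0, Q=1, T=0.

Substituting: (NOT (0 XOR (1 XNOR 0)) AND 1)
= 1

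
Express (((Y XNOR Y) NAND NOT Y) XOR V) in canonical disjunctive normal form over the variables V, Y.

(NOT V AND Y) OR (V AND NOT Y)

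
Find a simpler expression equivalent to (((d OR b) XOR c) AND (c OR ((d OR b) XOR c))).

By absorption (E AND (E OR v) = E):
= ((d OR b) XOR c)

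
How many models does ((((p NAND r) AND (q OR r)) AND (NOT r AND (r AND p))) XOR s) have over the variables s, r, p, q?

Satisfying assignments: (1,0,0,0), (1,0,0,1), (1,0,1,0), (1,0,1,1), (1,1,0,0), (1,1,0,1), (1,1,1,0), (1,1,1,1)
Count: 8 out of 16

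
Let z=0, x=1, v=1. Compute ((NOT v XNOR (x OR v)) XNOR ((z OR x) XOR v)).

Substituting: ((NOT 1 XNOR (1 OR 1)) XNOR ((0 OR 1) XOR 1))
= 1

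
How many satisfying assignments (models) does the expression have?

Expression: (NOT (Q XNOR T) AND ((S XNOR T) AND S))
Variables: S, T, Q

Satisfying assignments: (1,1,0)
Count: 1 out of 8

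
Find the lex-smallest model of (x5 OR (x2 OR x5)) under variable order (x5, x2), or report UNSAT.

x5=0, x2=1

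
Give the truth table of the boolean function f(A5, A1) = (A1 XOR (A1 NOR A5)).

A5 | A1 | Output
----------------
0 | 0 | 1
0 | 1 | 1
1 | 0 | 0
1 | 1 | 1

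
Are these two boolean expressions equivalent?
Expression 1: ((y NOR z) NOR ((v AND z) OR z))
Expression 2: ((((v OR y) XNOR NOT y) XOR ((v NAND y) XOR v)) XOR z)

No. Counterexample: with v=0, y=0, z=0, Expression 1 = 0 but Expression 2 = 1.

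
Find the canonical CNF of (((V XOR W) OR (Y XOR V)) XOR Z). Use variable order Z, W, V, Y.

(Z OR W OR V OR Y) AND (Z OR NOT W OR NOT V OR NOT Y) AND (NOT Z OR W OR V OR NOT Y) AND (NOT Z OR W OR NOT V OR Y) AND (NOT Z OR W OR NOT V OR NOT Y) AND (NOT Z OR NOT W OR V OR Y) AND (NOT Z OR NOT W OR V OR NOT Y) AND (NOT Z OR NOT W OR NOT V OR Y)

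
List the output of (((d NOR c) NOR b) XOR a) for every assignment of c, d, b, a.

c | d | b | a | Output
----------------------
0 | 0 | 0 | 0 | 0
0 | 0 | 0 | 1 | 1
0 | 0 | 1 | 0 | 0
0 | 0 | 1 | 1 | 1
0 | 1 | 0 | 0 | 1
0 | 1 | 0 | 1 | 0
0 | 1 | 1 | 0 | 0
0 | 1 | 1 | 1 | 1
1 | 0 | 0 | 0 | 1
1 | 0 | 0 | 1 | 0
1 | 0 | 1 | 0 | 0
1 | 0 | 1 | 1 | 1
1 | 1 | 0 | 0 | 1
1 | 1 | 0 | 1 | 0
1 | 1 | 1 | 0 | 0
1 | 1 | 1 | 1 | 1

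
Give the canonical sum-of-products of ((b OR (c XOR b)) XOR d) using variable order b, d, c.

Σm(1, 2, 4, 5) = (NOT b AND NOT d AND c) OR (NOT b AND d AND NOT c) OR (b AND NOT d AND NOT c) OR (b AND NOT d AND c)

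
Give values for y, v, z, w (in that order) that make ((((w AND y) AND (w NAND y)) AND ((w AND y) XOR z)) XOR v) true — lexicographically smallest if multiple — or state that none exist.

y=0, v=1, z=0, w=0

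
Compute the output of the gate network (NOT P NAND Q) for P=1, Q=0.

Substituting: (NOT 1 NAND 0)
= 1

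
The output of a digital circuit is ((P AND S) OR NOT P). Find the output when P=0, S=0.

Substituting: ((0 AND 0) OR NOT 0)
= 1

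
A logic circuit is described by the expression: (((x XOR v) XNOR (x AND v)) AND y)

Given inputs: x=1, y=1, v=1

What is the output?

Substituting: (((1 XOR 1) XNOR (1 AND 1)) AND 1)
= 0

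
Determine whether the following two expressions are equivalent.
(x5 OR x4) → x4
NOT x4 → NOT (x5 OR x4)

Yes, Contrapositive is always equivalent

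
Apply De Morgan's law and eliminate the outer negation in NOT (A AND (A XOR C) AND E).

NOT A OR NOT (A XOR C) OR NOT E
De Morgan's: NOT(AND of terms) = OR of negations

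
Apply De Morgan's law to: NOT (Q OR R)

NOT Q AND NOT R
De Morgan's: NOT(OR of terms) = AND of negations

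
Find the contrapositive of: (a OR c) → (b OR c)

Contrapositive: NOT (b OR c) → NOT (a OR c)
Note: A statement and its contrapositive are logically equivalent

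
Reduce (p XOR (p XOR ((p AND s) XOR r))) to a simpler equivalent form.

By XOR self-cancellation ((E XOR v) XOR v = E):
= ((p AND s) XOR r)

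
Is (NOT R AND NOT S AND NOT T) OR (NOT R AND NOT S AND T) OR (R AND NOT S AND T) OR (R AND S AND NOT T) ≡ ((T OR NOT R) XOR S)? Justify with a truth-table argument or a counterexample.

Yes, they are equivalent — the two output columns agree on all 8 assignments:
R | S | T | Expression 1 | Expression 2
---------------------------------------
0 | 0 | 0 | 1 | 1
0 | 0 | 1 | 1 | 1
0 | 1 | 0 | 0 | 0
0 | 1 | 1 | 0 | 0
1 | 0 | 0 | 0 | 0
1 | 0 | 1 | 1 | 1
1 | 1 | 0 | 1 | 1
1 | 1 | 1 | 0 | 0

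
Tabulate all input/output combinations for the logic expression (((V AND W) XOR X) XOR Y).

W | V | X | Y | Output
----------------------
0 | 0 | 0 | 0 | 0
0 | 0 | 0 | 1 | 1
0 | 0 | 1 | 0 | 1
0 | 0 | 1 | 1 | 0
0 | 1 | 0 | 0 | 0
0 | 1 | 0 | 1 | 1
0 | 1 | 1 | 0 | 1
0 | 1 | 1 | 1 | 0
1 | 0 | 0 | 0 | 0
1 | 0 | 0 | 1 | 1
1 | 0 | 1 | 0 | 1
1 | 0 | 1 | 1 | 0
1 | 1 | 0 | 0 | 1
1 | 1 | 0 | 1 | 0
1 | 1 | 1 | 0 | 0
1 | 1 | 1 | 1 | 1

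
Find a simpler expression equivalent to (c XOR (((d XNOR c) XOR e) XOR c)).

By XOR self-cancellation ((E XOR v) XOR v = E):
= ((d XNOR c) XOR e)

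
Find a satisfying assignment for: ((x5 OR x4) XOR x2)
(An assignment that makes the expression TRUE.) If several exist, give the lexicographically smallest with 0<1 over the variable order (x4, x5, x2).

x4=0, x5=0, x2=1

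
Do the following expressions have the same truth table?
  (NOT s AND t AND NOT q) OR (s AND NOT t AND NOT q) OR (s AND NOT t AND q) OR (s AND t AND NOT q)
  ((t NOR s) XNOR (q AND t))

Yes, they are equivalent — the two output columns agree on all 8 assignments:
s | t | q | Expression 1 | Expression 2
---------------------------------------
0 | 0 | 0 | 0 | 0
0 | 0 | 1 | 0 | 0
0 | 1 | 0 | 1 | 1
0 | 1 | 1 | 0 | 0
1 | 0 | 0 | 1 | 1
1 | 0 | 1 | 1 | 1
1 | 1 | 0 | 1 | 1
1 | 1 | 1 | 0 | 0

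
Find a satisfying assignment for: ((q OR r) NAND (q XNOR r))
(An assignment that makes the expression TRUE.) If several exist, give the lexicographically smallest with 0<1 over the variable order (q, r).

q=0, r=0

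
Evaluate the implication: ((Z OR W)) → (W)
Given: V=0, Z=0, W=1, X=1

Antecedent ((Z OR W)) = 1; consequent (W) = 1.
1 → 1 = 1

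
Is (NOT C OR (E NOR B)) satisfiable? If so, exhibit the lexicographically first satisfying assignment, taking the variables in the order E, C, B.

E=0, C=0, B=0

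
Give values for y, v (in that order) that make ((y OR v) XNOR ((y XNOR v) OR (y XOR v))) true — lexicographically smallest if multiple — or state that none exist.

y=0, v=1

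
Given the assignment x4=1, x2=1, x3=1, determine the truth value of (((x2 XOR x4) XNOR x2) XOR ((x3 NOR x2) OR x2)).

Substituting: (((1 XOR 1) XNOR 1) XOR ((1 NOR 1) OR 1))
= 1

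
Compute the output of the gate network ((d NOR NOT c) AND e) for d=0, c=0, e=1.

Substituting: ((0 NOR NOT 0) AND 1)
= 0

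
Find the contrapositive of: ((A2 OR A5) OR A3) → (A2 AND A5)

Contrapositive: NOT (A2 AND A5) → NOT ((A2 OR A5) OR A3)
Note: A statement and its contrapositive are logically equivalent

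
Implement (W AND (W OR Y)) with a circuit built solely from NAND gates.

((W NAND ((W NAND W) NAND (Y NAND Y))) NAND (W NAND ((W NAND W) NAND (Y NAND Y))))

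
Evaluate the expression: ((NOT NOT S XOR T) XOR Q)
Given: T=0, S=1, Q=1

Substituting: ((NOT NOT 1 XOR 0) XOR 1)
= 0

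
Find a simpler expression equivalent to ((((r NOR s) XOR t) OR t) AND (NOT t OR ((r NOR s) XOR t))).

By distribution ((E OR v) AND (E OR NOT v) = E):
= ((r NOR s) XOR t)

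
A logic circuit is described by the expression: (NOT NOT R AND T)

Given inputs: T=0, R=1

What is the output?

Substituting: (NOT NOT 1 AND 0)
= 0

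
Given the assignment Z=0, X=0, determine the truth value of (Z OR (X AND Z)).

Substituting: (0 OR (0 AND 0))
= 0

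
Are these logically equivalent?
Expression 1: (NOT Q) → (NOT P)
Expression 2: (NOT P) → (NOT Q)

No, Converse is not equivalent to original (counterexample: Q=0, P=1)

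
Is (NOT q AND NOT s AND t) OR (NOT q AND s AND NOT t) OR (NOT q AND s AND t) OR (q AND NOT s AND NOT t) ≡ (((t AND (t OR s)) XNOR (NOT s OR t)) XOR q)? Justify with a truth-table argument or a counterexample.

Yes, they are equivalent — the two output columns agree on all 8 assignments:
q | s | t | Expression 1 | Expression 2
---------------------------------------
0 | 0 | 0 | 0 | 0
0 | 0 | 1 | 1 | 1
0 | 1 | 0 | 1 | 1
0 | 1 | 1 | 1 | 1
1 | 0 | 0 | 1 | 1
1 | 0 | 1 | 0 | 0
1 | 1 | 0 | 0 | 0
1 | 1 | 1 | 0 | 0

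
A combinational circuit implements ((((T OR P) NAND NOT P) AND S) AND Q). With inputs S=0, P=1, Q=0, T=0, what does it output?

Substituting: ((((0 OR 1) NAND NOT 1) AND 0) AND 0)
= 0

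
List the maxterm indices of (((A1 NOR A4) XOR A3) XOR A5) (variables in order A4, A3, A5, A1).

ΠM(1, 2, 4, 7, 8, 9, 14, 15) = (A4 OR A3 OR A5 OR NOT A1) AND (A4 OR A3 OR NOT A5 OR A1) AND (A4 OR NOT A3 OR A5 OR A1) AND (A4 OR NOT A3 OR NOT A5 OR NOT A1) AND (NOT A4 OR A3 OR A5 OR A1) AND (NOT A4 OR A3 OR A5 OR NOT A1) AND (NOT A4 OR NOT A3 OR NOT A5 OR A1) AND (NOT A4 OR NOT A3 OR NOT A5 OR NOT A1)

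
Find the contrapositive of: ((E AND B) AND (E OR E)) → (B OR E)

Contrapositive: NOT (B OR E) → NOT ((E AND B) AND (E OR E))
Note: A statement and its contrapositive are logically equivalent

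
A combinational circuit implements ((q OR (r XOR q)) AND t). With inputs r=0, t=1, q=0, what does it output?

Substituting: ((0 OR (0 XOR 0)) AND 1)
= 0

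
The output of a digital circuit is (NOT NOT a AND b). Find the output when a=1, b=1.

Substituting: (NOT NOT 1 AND 1)
= 1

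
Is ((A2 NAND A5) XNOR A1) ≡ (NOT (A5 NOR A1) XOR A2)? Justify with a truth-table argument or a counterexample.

No. Counterexample: with A5=0, A1=0, A2=1, Expression 1 = 0 but Expression 2 = 1.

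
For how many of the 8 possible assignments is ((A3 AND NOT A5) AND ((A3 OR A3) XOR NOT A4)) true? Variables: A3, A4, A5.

Satisfying assignments: (1,1,0)
Count: 1 out of 8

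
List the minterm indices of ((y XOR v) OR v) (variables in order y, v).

Σm(1, 2, 3) = (NOT y AND v) OR (y AND NOT v) OR (y AND v)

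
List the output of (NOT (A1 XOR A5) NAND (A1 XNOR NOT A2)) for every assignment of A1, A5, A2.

A1 | A5 | A2 | Output
---------------------
0 | 0 | 0 | 1
0 | 0 | 1 | 0
0 | 1 | 0 | 1
0 | 1 | 1 | 1
1 | 0 | 0 | 1
1 | 0 | 1 | 1
1 | 1 | 0 | 0
1 | 1 | 1 | 1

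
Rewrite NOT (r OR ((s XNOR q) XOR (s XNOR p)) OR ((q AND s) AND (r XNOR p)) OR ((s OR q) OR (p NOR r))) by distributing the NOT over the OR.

NOT r AND NOT ((s XNOR q) XOR (s XNOR p)) AND NOT ((q AND s) AND (r XNOR p)) AND NOT ((s OR q) OR (p NOR r))
De Morgan's: NOT(OR of terms) = AND of negations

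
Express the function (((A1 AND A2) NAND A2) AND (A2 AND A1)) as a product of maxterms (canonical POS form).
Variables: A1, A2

ΠM(0, 1, 2, 3) = (A1 OR A2) AND (A1 OR NOT A2) AND (NOT A1 OR A2) AND (NOT A1 OR NOT A2)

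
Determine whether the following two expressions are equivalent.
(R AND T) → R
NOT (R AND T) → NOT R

No, Inverse is not equivalent to original (counterexample: R=1, T=0, S=0)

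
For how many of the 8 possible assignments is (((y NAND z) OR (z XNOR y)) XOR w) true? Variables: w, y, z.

Satisfying assignments: (0,0,0), (0,0,1), (0,1,0), (0,1,1)
Count: 4 out of 8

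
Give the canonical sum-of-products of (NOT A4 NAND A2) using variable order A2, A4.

Σm(0, 1, 3) = (NOT A2 AND NOT A4) OR (NOT A2 AND A4) OR (A2 AND A4)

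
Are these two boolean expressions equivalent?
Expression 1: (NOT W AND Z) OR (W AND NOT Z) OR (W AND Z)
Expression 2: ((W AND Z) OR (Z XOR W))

Yes, they are equivalent — the two output columns agree on all 4 assignments:
W | Z | Expression 1 | Expression 2
-----------------------------------
0 | 0 | 0 | 0
0 | 1 | 1 | 1
1 | 0 | 1 | 1
1 | 1 | 1 | 1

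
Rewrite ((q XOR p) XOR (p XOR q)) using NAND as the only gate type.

((((q NAND (q NAND p)) NAND (p NAND (q NAND p))) NAND (((q NAND (q NAND p)) NAND (p NAND (q NAND p))) NAND ((p NAND (p NAND q)) NAND (q NAND (p NAND q))))) NAND (((p NAND (p NAND q)) NAND (q NAND (p NAND q))) NAND (((q NAND (q NAND p)) NAND (p NAND (q NAND p))) NAND ((p NAND (p NAND q)) NAND (q NAND (p NAND q))))))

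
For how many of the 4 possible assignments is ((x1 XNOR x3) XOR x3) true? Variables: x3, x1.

Satisfying assignments: (0,0), (1,0)
Count: 2 out of 4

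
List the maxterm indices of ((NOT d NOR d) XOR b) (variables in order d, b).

ΠM(0, 2) = (d OR b) AND (NOT d OR b)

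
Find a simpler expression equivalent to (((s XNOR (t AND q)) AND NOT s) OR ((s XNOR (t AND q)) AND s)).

By distribution ((E AND v) OR (E AND NOT v) = E):
= (s XNOR (t AND q))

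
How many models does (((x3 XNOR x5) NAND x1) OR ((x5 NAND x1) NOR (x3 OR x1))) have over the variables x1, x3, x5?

Satisfying assignments: (0,0,0), (0,0,1), (0,1,0), (0,1,1), (1,0,1), (1,1,0)
Count: 6 out of 8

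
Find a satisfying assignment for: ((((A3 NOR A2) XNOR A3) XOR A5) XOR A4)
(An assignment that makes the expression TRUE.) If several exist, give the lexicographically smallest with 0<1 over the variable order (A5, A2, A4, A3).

A5=0, A2=0, A4=1, A3=0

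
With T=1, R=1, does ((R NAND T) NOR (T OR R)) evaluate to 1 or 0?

Substituting: ((1 NAND 1) NOR (1 OR 1))
= 0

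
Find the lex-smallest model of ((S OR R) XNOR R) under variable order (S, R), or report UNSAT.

S=0, R=0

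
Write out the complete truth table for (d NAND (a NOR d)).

d | a | Output
--------------
0 | 0 | 1
0 | 1 | 1
1 | 0 | 1
1 | 1 | 1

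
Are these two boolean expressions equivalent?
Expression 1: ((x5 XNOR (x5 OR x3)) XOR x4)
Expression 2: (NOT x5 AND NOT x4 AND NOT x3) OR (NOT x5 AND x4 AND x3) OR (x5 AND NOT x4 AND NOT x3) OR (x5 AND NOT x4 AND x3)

Yes, they are equivalent — the two output columns agree on all 8 assignments:
x5 | x4 | x3 | Expression 1 | Expression 2
------------------------------------------
0 | 0 | 0 | 1 | 1
0 | 0 | 1 | 0 | 0
0 | 1 | 0 | 0 | 0
0 | 1 | 1 | 1 | 1
1 | 0 | 0 | 1 | 1
1 | 0 | 1 | 1 | 1
1 | 1 | 0 | 0 | 0
1 | 1 | 1 | 0 | 0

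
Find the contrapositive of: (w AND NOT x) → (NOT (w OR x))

Contrapositive: (w OR x) → NOT (w AND NOT x)
Note: A statement and its contrapositive are logically equivalent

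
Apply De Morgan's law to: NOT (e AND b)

NOT e OR NOT b
De Morgan's: NOT(AND of terms) = OR of negations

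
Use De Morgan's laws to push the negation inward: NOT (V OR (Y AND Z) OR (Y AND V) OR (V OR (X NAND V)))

NOT V AND NOT (Y AND Z) AND NOT (Y AND V) AND NOT (V OR (X NAND V))
De Morgan's: NOT(OR of terms) = AND of negations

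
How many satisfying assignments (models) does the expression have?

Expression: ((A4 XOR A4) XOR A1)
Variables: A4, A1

Satisfying assignments: (0,1), (1,1)
Count: 2 out of 4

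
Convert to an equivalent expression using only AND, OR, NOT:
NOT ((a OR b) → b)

(a OR b) AND NOT b
(Negated implication: NOT(A → B) = A AND NOT B)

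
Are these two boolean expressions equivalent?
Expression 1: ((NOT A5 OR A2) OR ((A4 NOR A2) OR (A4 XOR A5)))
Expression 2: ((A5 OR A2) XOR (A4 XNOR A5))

No. Counterexample: with A4=0, A5=0, A2=1, Expression 1 = 1 but Expression 2 = 0.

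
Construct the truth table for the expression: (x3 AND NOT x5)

x5 | x3 | Output
----------------
0 | 0 | 0
0 | 1 | 1
1 | 0 | 0
1 | 1 | 0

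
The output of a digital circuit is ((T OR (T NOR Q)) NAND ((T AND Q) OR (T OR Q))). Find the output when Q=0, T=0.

Substituting: ((0 OR (0 NOR 0)) NAND ((0 AND 0) OR (0 OR 0)))
= 1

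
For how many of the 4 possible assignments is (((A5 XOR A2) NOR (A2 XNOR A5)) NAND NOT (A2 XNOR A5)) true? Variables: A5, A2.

Satisfying assignments: (0,0), (0,1), (1,0), (1,1)
Count: 4 out of 4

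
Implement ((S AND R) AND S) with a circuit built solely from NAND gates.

((((S NAND R) NAND (S NAND R)) NAND S) NAND (((S NAND R) NAND (S NAND R)) NAND S))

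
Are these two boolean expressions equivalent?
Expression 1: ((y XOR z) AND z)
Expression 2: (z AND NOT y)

Yes, they are equivalent — the two output columns agree on all 4 assignments:
z | y | Expression 1 | Expression 2
-----------------------------------
0 | 0 | 0 | 0
0 | 1 | 0 | 0
1 | 0 | 1 | 1
1 | 1 | 0 | 0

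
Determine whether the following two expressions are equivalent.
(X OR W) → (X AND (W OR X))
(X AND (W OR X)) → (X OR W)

No, Converse is not equivalent to original (counterexample: W=1, X=0)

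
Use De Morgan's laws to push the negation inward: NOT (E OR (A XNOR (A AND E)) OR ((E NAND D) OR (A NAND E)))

NOT E AND NOT (A XNOR (A AND E)) AND NOT ((E NAND D) OR (A NAND E))
De Morgan's: NOT(OR of terms) = AND of negations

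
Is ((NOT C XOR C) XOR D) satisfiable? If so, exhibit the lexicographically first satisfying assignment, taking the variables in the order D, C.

D=0, C=0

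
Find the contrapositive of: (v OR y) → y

Contrapositive: NOT y → NOT (v OR y)
Note: A statement and its contrapositive are logically equivalent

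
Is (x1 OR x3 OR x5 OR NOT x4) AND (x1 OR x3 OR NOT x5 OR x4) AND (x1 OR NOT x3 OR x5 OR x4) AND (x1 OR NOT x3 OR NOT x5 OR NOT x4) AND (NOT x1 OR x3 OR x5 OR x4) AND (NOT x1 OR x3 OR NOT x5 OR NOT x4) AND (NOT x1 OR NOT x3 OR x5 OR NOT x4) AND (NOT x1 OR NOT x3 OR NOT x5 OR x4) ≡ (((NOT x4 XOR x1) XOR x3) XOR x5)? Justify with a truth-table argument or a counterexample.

Yes, they are equivalent — the two output columns agree on all 16 assignments:
x1 | x3 | x5 | x4 | Expression 1 | Expression 2
-----------------------------------------------
0 | 0 | 0 | 0 | 1 | 1
0 | 0 | 0 | 1 | 0 | 0
0 | 0 | 1 | 0 | 0 | 0
0 | 0 | 1 | 1 | 1 | 1
0 | 1 | 0 | 0 | 0 | 0
0 | 1 | 0 | 1 | 1 | 1
0 | 1 | 1 | 0 | 1 | 1
0 | 1 | 1 | 1 | 0 | 0
1 | 0 | 0 | 0 | 0 | 0
1 | 0 | 0 | 1 | 1 | 1
1 | 0 | 1 | 0 | 1 | 1
1 | 0 | 1 | 1 | 0 | 0
1 | 1 | 0 | 0 | 1 | 1
1 | 1 | 0 | 1 | 0 | 0
1 | 1 | 1 | 0 | 0 | 0
1 | 1 | 1 | 1 | 1 | 1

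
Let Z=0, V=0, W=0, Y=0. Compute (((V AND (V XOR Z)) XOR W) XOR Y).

Substituting: (((0 AND (0 XOR 0)) XOR 0) XOR 0)
= 0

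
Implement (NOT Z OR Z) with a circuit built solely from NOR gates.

(((Z NOR Z) NOR Z) NOR ((Z NOR Z) NOR Z))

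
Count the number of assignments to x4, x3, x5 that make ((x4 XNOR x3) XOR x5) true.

Satisfying assignments: (0,0,0), (0,1,1), (1,0,1), (1,1,0)
Count: 4 out of 8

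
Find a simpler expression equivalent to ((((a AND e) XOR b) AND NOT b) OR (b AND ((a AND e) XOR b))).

By distribution ((E AND v) OR (E AND NOT v) = E):
= ((a AND e) XOR b)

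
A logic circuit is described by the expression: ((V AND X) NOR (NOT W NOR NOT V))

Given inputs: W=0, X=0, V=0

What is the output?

Substituting: ((0 AND 0) NOR (NOT 0 NOR NOT 0))
= 1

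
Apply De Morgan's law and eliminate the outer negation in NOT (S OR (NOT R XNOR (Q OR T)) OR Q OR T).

NOT S AND NOT (NOT R XNOR (Q OR T)) AND NOT Q AND NOT T
De Morgan's: NOT(OR of terms) = AND of negations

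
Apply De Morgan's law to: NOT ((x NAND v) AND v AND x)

NOT (x NAND v) OR NOT v OR NOT x
De Morgan's: NOT(AND of terms) = OR of negations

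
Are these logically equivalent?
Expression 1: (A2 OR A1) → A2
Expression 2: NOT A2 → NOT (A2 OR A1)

Yes, Contrapositive is always equivalent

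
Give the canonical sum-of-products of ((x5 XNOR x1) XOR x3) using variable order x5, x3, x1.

Σm(0, 3, 5, 6) = (NOT x5 AND NOT x3 AND NOT x1) OR (NOT x5 AND x3 AND x1) OR (x5 AND NOT x3 AND x1) OR (x5 AND x3 AND NOT x1)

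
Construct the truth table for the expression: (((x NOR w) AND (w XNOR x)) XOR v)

v | x | w | Output
------------------
0 | 0 | 0 | 1
0 | 0 | 1 | 0
0 | 1 | 0 | 0
0 | 1 | 1 | 0
1 | 0 | 0 | 0
1 | 0 | 1 | 1
1 | 1 | 0 | 1
1 | 1 | 1 | 1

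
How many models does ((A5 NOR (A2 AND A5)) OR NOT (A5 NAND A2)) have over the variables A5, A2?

Satisfying assignments: (0,0), (0,1), (1,1)
Count: 3 out of 4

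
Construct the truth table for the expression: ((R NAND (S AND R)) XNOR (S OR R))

S | R | Output
--------------
0 | 0 | 0
0 | 1 | 1
1 | 0 | 1
1 | 1 | 0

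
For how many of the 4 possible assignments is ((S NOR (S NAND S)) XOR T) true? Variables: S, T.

Satisfying assignments: (0,1), (1,1)
Count: 2 out of 4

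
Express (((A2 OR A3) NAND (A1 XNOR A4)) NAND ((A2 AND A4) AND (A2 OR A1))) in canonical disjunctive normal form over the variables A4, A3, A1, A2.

(NOT A4 AND NOT A3 AND NOT A1 AND NOT A2) OR (NOT A4 AND NOT A3 AND NOT A1 AND A2) OR (NOT A4 AND NOT A3 AND A1 AND NOT A2) OR (NOT A4 AND NOT A3 AND A1 AND A2) OR (NOT A4 AND A3 AND NOT A1 AND NOT A2) OR (NOT A4 AND A3 AND NOT A1 AND A2) OR (NOT A4 AND A3 AND A1 AND NOT A2) OR (NOT A4 AND A3 AND A1 AND A2) OR (A4 AND NOT A3 AND NOT A1 AND NOT A2) OR (A4 AND NOT A3 AND A1 AND NOT A2) OR (A4 AND NOT A3 AND A1 AND A2) OR (A4 AND A3 AND NOT A1 AND NOT A2) OR (A4 AND A3 AND A1 AND NOT A2) OR (A4 AND A3 AND A1 AND A2)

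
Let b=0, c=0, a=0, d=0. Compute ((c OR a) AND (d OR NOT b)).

Substituting: ((0 OR 0) AND (0 OR NOT 0))
= 0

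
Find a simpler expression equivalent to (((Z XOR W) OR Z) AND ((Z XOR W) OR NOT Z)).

By distribution ((E OR v) AND (E OR NOT v) = E):
= (Z XOR W)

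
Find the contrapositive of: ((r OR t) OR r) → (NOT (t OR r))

Contrapositive: (t OR r) → NOT ((r OR t) OR r)
Note: A statement and its contrapositive are logically equivalent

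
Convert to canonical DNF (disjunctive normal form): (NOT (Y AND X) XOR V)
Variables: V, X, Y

(NOT V AND NOT X AND NOT Y) OR (NOT V AND NOT X AND Y) OR (NOT V AND X AND NOT Y) OR (V AND X AND Y)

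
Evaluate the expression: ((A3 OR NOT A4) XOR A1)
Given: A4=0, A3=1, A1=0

Substituting: ((1 OR NOT 0) XOR 0)
= 1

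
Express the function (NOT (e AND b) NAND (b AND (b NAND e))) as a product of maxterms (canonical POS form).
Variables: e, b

ΠM(1) = (e OR NOT b)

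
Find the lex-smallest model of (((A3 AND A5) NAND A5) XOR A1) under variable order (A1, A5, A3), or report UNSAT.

A1=0, A5=0, A3=0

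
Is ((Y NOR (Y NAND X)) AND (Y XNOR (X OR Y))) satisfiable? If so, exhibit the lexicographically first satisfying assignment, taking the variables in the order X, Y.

UNSATISFIABLE - no assignment makes this expression true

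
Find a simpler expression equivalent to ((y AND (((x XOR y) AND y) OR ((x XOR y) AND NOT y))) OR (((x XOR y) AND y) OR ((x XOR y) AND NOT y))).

By absorption (E OR (E AND v) = E) then distribution ((E AND v) OR (E AND NOT v) = E):
= (x XOR y)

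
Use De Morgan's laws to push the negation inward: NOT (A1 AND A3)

NOT A1 OR NOT A3
De Morgan's: NOT(AND of terms) = OR of negations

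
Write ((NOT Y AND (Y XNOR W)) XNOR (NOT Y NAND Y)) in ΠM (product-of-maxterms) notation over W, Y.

ΠM(1, 2, 3) = (W OR NOT Y) AND (NOT W OR Y) AND (NOT W OR NOT Y)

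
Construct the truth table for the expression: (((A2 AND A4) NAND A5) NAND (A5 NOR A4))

A2 | A4 | A5 | Output
---------------------
0 | 0 | 0 | 0
0 | 0 | 1 | 1
0 | 1 | 0 | 1
0 | 1 | 1 | 1
1 | 0 | 0 | 0
1 | 0 | 1 | 1
1 | 1 | 0 | 1
1 | 1 | 1 | 1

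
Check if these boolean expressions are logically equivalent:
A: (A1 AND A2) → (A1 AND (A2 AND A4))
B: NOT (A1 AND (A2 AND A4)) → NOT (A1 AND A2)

Yes, Contrapositive is always equivalent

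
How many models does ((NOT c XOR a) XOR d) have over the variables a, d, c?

Satisfying assignments: (0,0,0), (0,1,1), (1,0,1), (1,1,0)
Count: 4 out of 8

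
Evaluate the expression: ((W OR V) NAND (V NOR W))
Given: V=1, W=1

Substituting: ((1 OR 1) NAND (1 NOR 1))
= 1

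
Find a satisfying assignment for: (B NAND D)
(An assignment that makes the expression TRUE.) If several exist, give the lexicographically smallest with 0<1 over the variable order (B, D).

B=0, D=0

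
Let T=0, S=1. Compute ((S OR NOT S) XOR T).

Substituting: ((1 OR NOT 1) XOR 0)
= 1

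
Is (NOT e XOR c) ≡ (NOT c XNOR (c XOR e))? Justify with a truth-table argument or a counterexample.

No. Counterexample: with e=0, c=0, Expression 1 = 1 but Expression 2 = 0.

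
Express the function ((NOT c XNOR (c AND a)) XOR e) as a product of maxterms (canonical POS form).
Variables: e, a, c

ΠM(0, 2, 3, 5) = (e OR a OR c) AND (e OR NOT a OR c) AND (e OR NOT a OR NOT c) AND (NOT e OR a OR NOT c)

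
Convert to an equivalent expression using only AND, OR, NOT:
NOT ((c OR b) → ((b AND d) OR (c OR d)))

(c OR b) AND NOT ((b AND d) OR (c OR d))
(Negated implication: NOT(A → B) = A AND NOT B)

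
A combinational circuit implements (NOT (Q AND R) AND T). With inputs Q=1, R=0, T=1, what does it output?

Substituting: (NOT (1 AND 0) AND 1)
= 1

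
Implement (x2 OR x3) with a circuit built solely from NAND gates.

((x2 NAND x2) NAND (x3 NAND x3))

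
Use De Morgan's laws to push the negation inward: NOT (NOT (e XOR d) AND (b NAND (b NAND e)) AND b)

(e XOR d) OR NOT (b NAND (b NAND e)) OR NOT b
De Morgan's: NOT(AND of terms) = OR of negations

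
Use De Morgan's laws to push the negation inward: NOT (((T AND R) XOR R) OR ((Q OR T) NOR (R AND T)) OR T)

NOT ((T AND R) XOR R) AND NOT ((Q OR T) NOR (R AND T)) AND NOT T
De Morgan's: NOT(OR of terms) = AND of negations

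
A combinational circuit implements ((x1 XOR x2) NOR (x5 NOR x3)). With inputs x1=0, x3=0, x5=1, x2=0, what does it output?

Substituting: ((0 XOR 0) NOR (1 NOR 0))
= 1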